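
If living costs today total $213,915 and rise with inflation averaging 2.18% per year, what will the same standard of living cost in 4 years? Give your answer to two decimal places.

$233,187.27

Cumulative price-level factor: (1+2.18%)^4 ≈ 1.0900931068.
The nominal amount required is $213,915 scaled up by that factor.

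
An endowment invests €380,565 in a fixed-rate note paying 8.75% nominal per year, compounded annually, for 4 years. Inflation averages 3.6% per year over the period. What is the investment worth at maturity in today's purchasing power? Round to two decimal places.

Nominal value at maturity: €380,565 × (1 + 8.75%)^4 ≈ €532,287.06.
Price-level factor over 4 years: (1 + 3.6%)^4 ≈ 1.1519643036.
The maturity value deflated by that factor is the answer in today's purchasing power.

€462,069.06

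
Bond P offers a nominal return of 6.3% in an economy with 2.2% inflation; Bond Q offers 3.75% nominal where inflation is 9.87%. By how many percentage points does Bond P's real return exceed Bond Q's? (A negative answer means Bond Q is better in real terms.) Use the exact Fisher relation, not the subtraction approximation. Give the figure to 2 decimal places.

Bond P real return: 1.063/1.022 − 1 = 4.012%.
Bond Q real return: 1.0375/1.0987 − 1 = -5.570%.
Difference: 4.012 − (-5.570) = 9.582 pp.

9.58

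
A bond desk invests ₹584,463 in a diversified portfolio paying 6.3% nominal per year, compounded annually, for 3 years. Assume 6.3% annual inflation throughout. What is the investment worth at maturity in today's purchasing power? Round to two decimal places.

₹584,463.00

Nominal value at maturity: ₹584,463 × (1 + 6.3%)^3 ≈ ₹702,031.85.
Price-level factor over 3 years: (1 + 6.3%)^3 = 1.201157047.
Dividing the nominal maturity value by the price-level factor gives the value in today's money.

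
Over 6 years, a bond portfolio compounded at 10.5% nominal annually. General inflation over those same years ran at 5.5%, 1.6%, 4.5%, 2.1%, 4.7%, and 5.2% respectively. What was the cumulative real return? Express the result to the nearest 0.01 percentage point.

Cumulative inflation factor: 1.055 × 1.016 × 1.045 × 1.021 × 1.047 × 1.052 ≈ 1.25965.
Nominal growth factor: 1.82043. Real growth factor = 1.82043 / 1.25965 ≈ 1.44518.
Total real return ≈ 44.5184%.

44.52%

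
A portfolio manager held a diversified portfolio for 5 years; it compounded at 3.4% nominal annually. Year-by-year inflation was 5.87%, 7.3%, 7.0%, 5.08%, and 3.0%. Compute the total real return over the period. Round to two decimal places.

Cumulative inflation factor: 1.0587 × 1.073 × 1.070 × 1.0508 × 1.030 ≈ 1.31557.
Nominal growth factor: 1.18196. Real growth factor = 1.18196 / 1.31557 ≈ 0.89844.
Total real return ≈ -10.1560%.

-10.16%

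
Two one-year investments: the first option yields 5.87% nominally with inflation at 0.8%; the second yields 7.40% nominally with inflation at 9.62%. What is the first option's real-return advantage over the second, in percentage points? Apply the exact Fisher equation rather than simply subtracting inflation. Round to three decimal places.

The first option real return: 1.0587/1.008 − 1 = 5.0298%.
The second real return: 1.0740/1.0962 − 1 = -2.0252%.
Difference: 5.0298 − (-2.0252) = 7.0550 pp.

7.055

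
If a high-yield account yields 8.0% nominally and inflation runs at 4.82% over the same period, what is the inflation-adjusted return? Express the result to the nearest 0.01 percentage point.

Real return via the Fisher equation: (1 + 8.0%)/(1 + 4.82%) − 1 = 1.080/1.0482 − 1 ≈ 0.03034.

3.03%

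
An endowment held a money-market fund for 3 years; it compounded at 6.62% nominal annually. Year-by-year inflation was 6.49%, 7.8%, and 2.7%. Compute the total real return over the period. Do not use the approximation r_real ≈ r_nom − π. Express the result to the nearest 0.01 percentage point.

2.81%

Cumulative inflation factor: 1.0649 × 1.078 × 1.027 ≈ 1.17896.
Nominal growth factor: 1.21204. Real growth factor = 1.21204 / 1.17896 ≈ 1.02806.
Total real return ≈ 2.8059%.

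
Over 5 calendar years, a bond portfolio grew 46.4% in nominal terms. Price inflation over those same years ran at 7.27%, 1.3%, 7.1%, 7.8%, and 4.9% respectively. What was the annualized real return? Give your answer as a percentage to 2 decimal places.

2.15%

Cumulative inflation factor: 1.0727 × 1.013 × 1.071 × 1.078 × 1.049 ≈ 1.31605.
Nominal growth factor: 1.46400. Real growth factor = 1.46400 / 1.31605 ≈ 1.11242.
Annualized: 1.11242^(1/5) − 1 ≈ 0.02154.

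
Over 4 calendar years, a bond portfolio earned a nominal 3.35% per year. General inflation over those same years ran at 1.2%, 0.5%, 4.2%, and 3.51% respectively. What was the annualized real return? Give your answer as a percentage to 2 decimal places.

0.99%

Cumulative inflation factor: 1.012 × 1.005 × 1.042 × 1.0351 ≈ 1.09697.
Nominal growth factor: 1.14089. Real growth factor = 1.14089 / 1.09697 ≈ 1.04003.
Annualized: 1.04003^(1/4) − 1 ≈ 0.00986.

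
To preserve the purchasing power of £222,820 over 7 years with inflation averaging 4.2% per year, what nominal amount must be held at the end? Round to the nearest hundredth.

£297,185.90

Cumulative price-level factor: (1+4.2%)^7 ≈ 1.3337487725.
Multiplying £222,820 by the price-level factor gives the future nominal sum.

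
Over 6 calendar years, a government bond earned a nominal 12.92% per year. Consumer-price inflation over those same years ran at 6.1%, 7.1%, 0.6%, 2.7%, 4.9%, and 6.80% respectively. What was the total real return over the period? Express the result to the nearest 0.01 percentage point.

Cumulative inflation factor: 1.061 × 1.071 × 1.006 × 1.027 × 1.049 × 1.0680 ≈ 1.31529.
Nominal growth factor: 2.07312. Real growth factor = 2.07312 / 1.31529 ≈ 1.57618.
Total real return ≈ 57.6178%.

57.62%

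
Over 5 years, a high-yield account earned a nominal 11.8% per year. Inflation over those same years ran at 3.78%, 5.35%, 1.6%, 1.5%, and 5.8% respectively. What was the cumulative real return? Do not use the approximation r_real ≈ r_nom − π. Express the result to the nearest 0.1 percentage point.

46.4%

Cumulative inflation factor: 1.0378 × 1.0535 × 1.016 × 1.015 × 1.058 ≈ 1.19287.
Nominal growth factor: 1.74666. Real growth factor = 1.74666 / 1.19287 ≈ 1.46425.
Total real return ≈ 46.4251%.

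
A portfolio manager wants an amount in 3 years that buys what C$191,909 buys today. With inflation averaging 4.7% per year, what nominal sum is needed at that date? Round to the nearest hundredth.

Cumulative price-level factor: (1+4.7%)^3 = 1.147730823.
The nominal amount required is C$191,909 scaled up by that factor.

C$220,259.87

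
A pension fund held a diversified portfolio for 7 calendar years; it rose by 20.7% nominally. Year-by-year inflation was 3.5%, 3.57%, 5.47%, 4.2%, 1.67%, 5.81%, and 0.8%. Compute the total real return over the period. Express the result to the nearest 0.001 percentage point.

-5.516%

Cumulative inflation factor: 1.035 × 1.0357 × 1.0547 × 1.042 × 1.0167 × 1.0581 × 1.008 ≈ 1.27747.
Nominal growth factor: 1.20700. Real growth factor = 1.20700 / 1.27747 ≈ 0.94484.
Total real return ≈ -5.5164%.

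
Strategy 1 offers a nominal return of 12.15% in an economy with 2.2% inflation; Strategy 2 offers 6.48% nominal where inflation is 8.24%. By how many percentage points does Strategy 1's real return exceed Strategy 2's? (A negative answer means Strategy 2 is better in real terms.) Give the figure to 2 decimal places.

11.36

Strategy 1 real return: 1.1215/1.022 − 1 = 9.736%.
Strategy 2 real return: 1.0648/1.0824 − 1 = -1.626%.
Difference: 9.736 − (-1.626) = 11.362 pp.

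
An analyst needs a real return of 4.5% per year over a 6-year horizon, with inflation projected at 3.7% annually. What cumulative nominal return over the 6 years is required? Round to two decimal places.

Required annual nominal rate: (1+4.5%)(1+3.7%) − 1 = 8.3665%.
Cumulative over 6 years: (1 + 0.083665)^6 − 1 ≈ 0.61946.

61.95%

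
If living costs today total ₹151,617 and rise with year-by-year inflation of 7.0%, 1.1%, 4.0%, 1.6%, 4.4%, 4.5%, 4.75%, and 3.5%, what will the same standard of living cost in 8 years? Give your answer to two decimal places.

₹204,984.51

Cumulative price-level factor: 1.070 × 1.011 × 1.040 × 1.016 × 1.044 × 1.045 × 1.0475 × 1.035 ≈ 1.3519889780.
The nominal amount required is ₹151,617 scaled up by that factor.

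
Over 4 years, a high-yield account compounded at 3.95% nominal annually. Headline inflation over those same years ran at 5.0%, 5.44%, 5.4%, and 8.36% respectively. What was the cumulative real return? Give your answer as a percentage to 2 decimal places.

-7.66%

Cumulative inflation factor: 1.050 × 1.0544 × 1.054 × 1.0836 ≈ 1.26446.
Nominal growth factor: 1.16761. Real growth factor = 1.16761 / 1.26446 ≈ 0.92341.
Total real return ≈ -7.6592%.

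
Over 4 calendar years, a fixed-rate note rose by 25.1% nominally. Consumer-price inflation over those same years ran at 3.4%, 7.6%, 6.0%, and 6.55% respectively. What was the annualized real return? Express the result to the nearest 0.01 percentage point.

-0.11%

Cumulative inflation factor: 1.034 × 1.076 × 1.060 × 1.0655 ≈ 1.25659.
Nominal growth factor: 1.25100. Real growth factor = 1.25100 / 1.25659 ≈ 0.99555.
Annualized: 0.99555^(1/4) − 1 ≈ -0.00111.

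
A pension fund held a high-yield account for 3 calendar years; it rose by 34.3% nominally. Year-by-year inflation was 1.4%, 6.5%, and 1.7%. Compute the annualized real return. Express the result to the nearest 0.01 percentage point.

Cumulative inflation factor: 1.014 × 1.065 × 1.017 ≈ 1.09827.
Nominal growth factor: 1.34300. Real growth factor = 1.34300 / 1.09827 ≈ 1.22283.
Annualized: 1.22283^(1/3) − 1 ≈ 0.06936.

6.94%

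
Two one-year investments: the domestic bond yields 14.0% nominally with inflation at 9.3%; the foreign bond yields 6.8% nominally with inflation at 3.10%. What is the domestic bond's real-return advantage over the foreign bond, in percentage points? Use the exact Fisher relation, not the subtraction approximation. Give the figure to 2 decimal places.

The domestic bond real return: 1.140/1.093 − 1 = 4.300%.
The foreign bond real return: 1.068/1.0310 − 1 = 3.589%.
Difference: 4.300 − 3.589 = 0.711 pp.

0.71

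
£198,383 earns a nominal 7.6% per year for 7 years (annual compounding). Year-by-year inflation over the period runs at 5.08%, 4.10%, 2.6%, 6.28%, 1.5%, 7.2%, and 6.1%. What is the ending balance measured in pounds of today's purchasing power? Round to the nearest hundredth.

Nominal value at maturity: £198,383 × (1 + 7.6%)^7 ≈ £331,276.29.
Price-level factor over 7 years: 1.0508 × 1.0410 × 1.026 × 1.0628 × 1.015 × 1.072 × 1.061 ≈ 1.3770379577.
The maturity value deflated by that factor is the answer in today's purchasing power.

£240,571.65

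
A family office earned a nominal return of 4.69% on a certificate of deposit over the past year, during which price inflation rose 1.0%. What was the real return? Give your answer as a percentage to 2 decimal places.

Real return via the Fisher equation: (1 + 4.69%)/(1 + 1.0%) − 1 = 1.0469/1.010 − 1 ≈ 0.03653.

3.65%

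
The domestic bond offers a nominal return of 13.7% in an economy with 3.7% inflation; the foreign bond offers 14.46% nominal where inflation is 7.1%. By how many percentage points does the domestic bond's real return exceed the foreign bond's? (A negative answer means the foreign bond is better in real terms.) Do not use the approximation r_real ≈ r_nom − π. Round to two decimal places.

The domestic bond real return: 1.137/1.037 − 1 = 9.643%.
The foreign bond real return: 1.1446/1.071 − 1 = 6.872%.
Difference: 9.643 − 6.872 = 2.771 pp.

2.77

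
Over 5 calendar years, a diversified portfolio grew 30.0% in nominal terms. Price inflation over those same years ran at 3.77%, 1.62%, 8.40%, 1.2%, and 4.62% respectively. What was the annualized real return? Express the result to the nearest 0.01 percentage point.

1.44%

Cumulative inflation factor: 1.0377 × 1.0162 × 1.0840 × 1.012 × 1.0462 ≈ 1.21025.
Nominal growth factor: 1.30000. Real growth factor = 1.30000 / 1.21025 ≈ 1.07416.
Annualized: 1.07416^(1/5) − 1 ≈ 0.01441.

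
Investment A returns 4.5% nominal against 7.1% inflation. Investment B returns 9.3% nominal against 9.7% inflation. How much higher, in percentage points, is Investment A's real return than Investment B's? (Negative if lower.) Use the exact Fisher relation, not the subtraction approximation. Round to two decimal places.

-2.06

Investment A real return: 1.045/1.071 − 1 = -2.428%.
Investment B real return: 1.093/1.097 − 1 = -0.365%.
Difference: -2.428 − (-0.365) = -2.063 pp.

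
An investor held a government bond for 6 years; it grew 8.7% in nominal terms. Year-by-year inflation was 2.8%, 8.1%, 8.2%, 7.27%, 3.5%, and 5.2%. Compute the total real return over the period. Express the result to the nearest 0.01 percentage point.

Cumulative inflation factor: 1.028 × 1.081 × 1.082 × 1.0727 × 1.035 × 1.052 ≈ 1.40437.
Nominal growth factor: 1.08700. Real growth factor = 1.08700 / 1.40437 ≈ 0.77401.
Total real return ≈ -22.5985%.

-22.60%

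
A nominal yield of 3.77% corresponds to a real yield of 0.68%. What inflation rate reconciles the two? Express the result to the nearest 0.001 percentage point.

3.069%

From (1+r_nom) = (1+r_real)(1+π), we get 1+π = (1 + 3.77%)/(1 + 0.68%) = 1.0377/1.0068 ≈ 1.03069.
So π ≈ 3.0691%.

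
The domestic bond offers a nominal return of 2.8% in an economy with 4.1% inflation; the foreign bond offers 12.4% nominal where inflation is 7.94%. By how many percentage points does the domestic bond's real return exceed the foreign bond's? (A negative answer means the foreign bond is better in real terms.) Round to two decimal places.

-5.38

The domestic bond real return: 1.028/1.041 − 1 = -1.249%.
The foreign bond real return: 1.124/1.0794 − 1 = 4.132%.
Difference: -1.249 − 4.132 = -5.381 pp.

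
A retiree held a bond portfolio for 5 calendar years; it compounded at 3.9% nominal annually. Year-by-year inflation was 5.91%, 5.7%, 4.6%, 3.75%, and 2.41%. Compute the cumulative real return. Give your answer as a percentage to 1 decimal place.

-2.7%

Cumulative inflation factor: 1.0591 × 1.057 × 1.046 × 1.0375 × 1.0241 ≈ 1.24415.
Nominal growth factor: 1.21081. Real growth factor = 1.21081 / 1.24415 ≈ 0.97320.
Total real return ≈ -2.6797%.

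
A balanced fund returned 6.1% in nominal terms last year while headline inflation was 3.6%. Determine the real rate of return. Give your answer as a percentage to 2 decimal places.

Real return via the Fisher equation: (1 + 6.1%)/(1 + 3.6%) − 1 = 1.061/1.036 − 1 ≈ 0.02413.

2.41%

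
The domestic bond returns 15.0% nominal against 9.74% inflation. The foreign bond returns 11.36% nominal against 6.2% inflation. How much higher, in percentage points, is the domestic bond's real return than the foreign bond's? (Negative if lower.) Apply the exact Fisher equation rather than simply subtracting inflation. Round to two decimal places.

-0.07

The domestic bond real return: 1.150/1.0974 − 1 = 4.793%.
The foreign bond real return: 1.1136/1.062 − 1 = 4.859%.
Difference: 4.793 − 4.859 = -0.066 pp.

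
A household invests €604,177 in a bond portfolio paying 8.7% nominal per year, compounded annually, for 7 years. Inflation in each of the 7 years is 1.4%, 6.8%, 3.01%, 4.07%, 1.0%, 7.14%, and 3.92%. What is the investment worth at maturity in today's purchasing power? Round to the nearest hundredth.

Nominal value at maturity: €604,177 × (1 + 8.7%)^7 ≈ €1,083,355.51.
Price-level factor over 7 years: 1.014 × 1.068 × 1.0301 × 1.0407 × 1.010 × 1.0714 × 1.0392 ≈ 1.3055283385.
Dividing the nominal maturity value by the price-level factor gives the value in today's money.

€829,821.52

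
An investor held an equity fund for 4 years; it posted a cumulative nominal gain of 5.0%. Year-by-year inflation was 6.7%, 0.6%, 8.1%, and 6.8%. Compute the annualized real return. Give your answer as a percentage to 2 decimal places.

Cumulative inflation factor: 1.067 × 1.006 × 1.081 × 1.068 ≈ 1.23925.
Nominal growth factor: 1.05000. Real growth factor = 1.05000 / 1.23925 ≈ 0.84729.
Annualized: 0.84729^(1/4) − 1 ≈ -0.04058.

-4.06%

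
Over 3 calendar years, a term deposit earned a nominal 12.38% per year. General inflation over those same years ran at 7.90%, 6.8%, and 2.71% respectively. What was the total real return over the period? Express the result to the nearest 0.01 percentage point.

Cumulative inflation factor: 1.0790 × 1.068 × 1.0271 ≈ 1.18360.
Nominal growth factor: 1.41928. Real growth factor = 1.41928 / 1.18360 ≈ 1.19912.
Total real return ≈ 19.9117%.

19.91%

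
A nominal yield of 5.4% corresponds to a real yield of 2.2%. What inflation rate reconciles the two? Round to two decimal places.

3.13%

From (1+r_nom) = (1+r_real)(1+π), we get 1+π = (1 + 5.4%)/(1 + 2.2%) = 1.054/1.022 ≈ 1.03131.
So π ≈ 3.1311%.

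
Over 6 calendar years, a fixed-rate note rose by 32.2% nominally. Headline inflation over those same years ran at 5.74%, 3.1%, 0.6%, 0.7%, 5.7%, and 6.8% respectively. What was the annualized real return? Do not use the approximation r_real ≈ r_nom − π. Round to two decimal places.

0.98%

Cumulative inflation factor: 1.0574 × 1.031 × 1.006 × 1.007 × 1.057 × 1.068 ≈ 1.24673.
Nominal growth factor: 1.32200. Real growth factor = 1.32200 / 1.24673 ≈ 1.06038.
Annualized: 1.06038^(1/6) − 1 ≈ 0.00982.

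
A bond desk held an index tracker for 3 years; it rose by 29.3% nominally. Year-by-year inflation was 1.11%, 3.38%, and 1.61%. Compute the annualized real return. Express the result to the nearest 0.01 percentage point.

6.78%

Cumulative inflation factor: 1.0111 × 1.0338 × 1.0161 ≈ 1.06210.
Nominal growth factor: 1.29300. Real growth factor = 1.29300 / 1.06210 ≈ 1.21739.
Annualized: 1.21739^(1/3) − 1 ≈ 0.06777.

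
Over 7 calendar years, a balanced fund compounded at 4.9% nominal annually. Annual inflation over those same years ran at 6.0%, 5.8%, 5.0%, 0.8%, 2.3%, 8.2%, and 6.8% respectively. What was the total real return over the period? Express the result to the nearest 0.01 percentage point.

-0.39%

Cumulative inflation factor: 1.060 × 1.058 × 1.050 × 1.008 × 1.023 × 1.082 × 1.068 ≈ 1.40319.
Nominal growth factor: 1.39775. Real growth factor = 1.39775 / 1.40319 ≈ 0.99612.
Total real return ≈ -0.3877%.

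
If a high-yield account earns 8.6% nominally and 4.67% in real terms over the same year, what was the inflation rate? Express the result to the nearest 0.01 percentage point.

3.75%

From (1+r_nom) = (1+r_real)(1+π), we get 1+π = (1 + 8.6%)/(1 + 4.67%) = 1.086/1.0467 ≈ 1.03755.
So π ≈ 3.7547%.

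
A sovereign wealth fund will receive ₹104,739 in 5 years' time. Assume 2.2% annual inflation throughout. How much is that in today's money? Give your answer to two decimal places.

₹93,940.73

Price-level factor over 5 years: (1 + 2.2%)^5 ≈ 1.1149476564.
Purchasing power today: ₹104,739 divided by that factor.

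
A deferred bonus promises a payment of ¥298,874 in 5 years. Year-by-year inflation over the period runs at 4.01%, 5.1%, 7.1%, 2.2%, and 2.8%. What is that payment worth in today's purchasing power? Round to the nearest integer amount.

¥242,984

Price-level factor over 5 years: 1.0401 × 1.051 × 1.071 × 1.022 × 1.028 ≈ 1.2300175094.
Purchasing power today: ¥298,874 divided by that factor.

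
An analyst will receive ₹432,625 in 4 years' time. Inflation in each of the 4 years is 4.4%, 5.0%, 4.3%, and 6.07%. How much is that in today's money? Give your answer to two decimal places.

Price-level factor over 4 years: 1.044 × 1.050 × 1.043 × 1.0607 ≈ 1.2127371316.
Purchasing power today: ₹432,625 divided by that factor.

₹356,734.36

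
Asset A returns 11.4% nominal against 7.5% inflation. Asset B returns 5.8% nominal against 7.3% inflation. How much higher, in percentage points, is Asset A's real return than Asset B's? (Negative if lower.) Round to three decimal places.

Asset A real return: 1.114/1.075 − 1 = 3.6279%.
Asset B real return: 1.058/1.073 − 1 = -1.3979%.
Difference: 3.6279 − (-1.3979) = 5.0258 pp.

5.026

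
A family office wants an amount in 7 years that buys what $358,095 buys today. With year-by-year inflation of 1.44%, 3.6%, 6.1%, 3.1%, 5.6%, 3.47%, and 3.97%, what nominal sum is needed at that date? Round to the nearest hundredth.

Cumulative price-level factor: 1.0144 × 1.036 × 1.061 × 1.031 × 1.056 × 1.0347 × 1.0397 ≈ 1.3059587405.
Multiplying $358,095 by the price-level factor gives the future nominal sum.

$467,657.30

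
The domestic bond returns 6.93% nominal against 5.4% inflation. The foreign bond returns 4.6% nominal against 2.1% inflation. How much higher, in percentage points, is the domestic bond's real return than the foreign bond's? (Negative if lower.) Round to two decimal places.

-1.00

The domestic bond real return: 1.0693/1.054 − 1 = 1.452%.
The foreign bond real return: 1.046/1.021 − 1 = 2.449%.
Difference: 1.452 − 2.449 = -0.997 pp.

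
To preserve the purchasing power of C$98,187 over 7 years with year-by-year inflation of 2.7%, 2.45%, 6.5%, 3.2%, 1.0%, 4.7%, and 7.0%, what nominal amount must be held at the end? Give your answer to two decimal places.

Cumulative price-level factor: 1.027 × 1.0245 × 1.065 × 1.032 × 1.010 × 1.047 × 1.070 ≈ 1.3084693214.
Multiplying C$98,187 by the price-level factor gives the future nominal sum.

C$128,474.68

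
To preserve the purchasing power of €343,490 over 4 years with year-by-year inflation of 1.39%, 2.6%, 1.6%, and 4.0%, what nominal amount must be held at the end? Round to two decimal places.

€377,557.96

Cumulative price-level factor: 1.0139 × 1.026 × 1.016 × 1.040 ≈ 1.0991818057.
The nominal amount required is €343,490 scaled up by that factor.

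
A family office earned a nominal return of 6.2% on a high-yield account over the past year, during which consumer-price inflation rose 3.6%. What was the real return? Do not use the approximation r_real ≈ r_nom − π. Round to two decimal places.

Real return via the Fisher equation: (1 + 6.2%)/(1 + 3.6%) − 1 = 1.062/1.036 − 1 ≈ 0.02510.

2.51%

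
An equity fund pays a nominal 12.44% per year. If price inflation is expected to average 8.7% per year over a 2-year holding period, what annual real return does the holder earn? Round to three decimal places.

With constant rates the annual real return is the same each year: (1+12.44%)/(1+8.7%) − 1 = 0.03441.

3.441%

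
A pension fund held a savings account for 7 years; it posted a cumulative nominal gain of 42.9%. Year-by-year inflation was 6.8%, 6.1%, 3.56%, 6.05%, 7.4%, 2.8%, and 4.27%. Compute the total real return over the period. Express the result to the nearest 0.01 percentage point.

-0.26%

Cumulative inflation factor: 1.068 × 1.061 × 1.0356 × 1.0605 × 1.074 × 1.028 × 1.0427 ≈ 1.43267.
Nominal growth factor: 1.42900. Real growth factor = 1.42900 / 1.43267 ≈ 0.99744.
Total real return ≈ -0.2562%.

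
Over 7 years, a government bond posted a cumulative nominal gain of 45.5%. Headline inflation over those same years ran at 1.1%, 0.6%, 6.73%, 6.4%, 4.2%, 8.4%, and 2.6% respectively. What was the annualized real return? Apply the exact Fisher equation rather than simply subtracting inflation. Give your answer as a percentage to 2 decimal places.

Cumulative inflation factor: 1.011 × 1.006 × 1.0673 × 1.064 × 1.042 × 1.084 × 1.026 ≈ 1.33851.
Nominal growth factor: 1.45500. Real growth factor = 1.45500 / 1.33851 ≈ 1.08703.
Annualized: 1.08703^(1/7) − 1 ≈ 0.01199.

1.20%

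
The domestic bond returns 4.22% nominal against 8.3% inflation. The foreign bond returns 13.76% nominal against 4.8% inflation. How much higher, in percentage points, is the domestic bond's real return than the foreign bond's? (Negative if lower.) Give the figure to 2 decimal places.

-12.32

The domestic bond real return: 1.0422/1.083 − 1 = -3.767%.
The foreign bond real return: 1.1376/1.048 − 1 = 8.550%.
Difference: -3.767 − 8.550 = -12.317 pp.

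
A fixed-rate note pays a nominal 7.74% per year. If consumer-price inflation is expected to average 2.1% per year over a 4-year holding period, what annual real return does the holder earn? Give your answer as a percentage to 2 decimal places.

5.52%

With constant rates the annual real return is the same each year: (1+7.74%)/(1+2.1%) − 1 = 0.05524.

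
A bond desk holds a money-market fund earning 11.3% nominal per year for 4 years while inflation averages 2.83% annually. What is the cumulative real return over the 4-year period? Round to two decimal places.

The annual real rate is (1+11.3%)/(1+2.83%) − 1 = 8.2369%.
Compounded over 4 years: (1 + 0.082369)^4 − 1 ≈ 0.37247.

37.25%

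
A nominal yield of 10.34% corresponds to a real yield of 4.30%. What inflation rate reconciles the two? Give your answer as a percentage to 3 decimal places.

From (1+r_nom) = (1+r_real)(1+π), we get 1+π = (1 + 10.34%)/(1 + 4.30%) = 1.1034/1.0430 ≈ 1.05791.
So π ≈ 5.7910%.

5.791%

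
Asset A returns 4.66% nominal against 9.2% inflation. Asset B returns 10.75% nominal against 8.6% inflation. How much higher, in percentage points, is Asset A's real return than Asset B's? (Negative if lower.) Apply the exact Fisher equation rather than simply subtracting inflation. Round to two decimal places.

Asset A real return: 1.0466/1.092 − 1 = -4.158%.
Asset B real return: 1.1075/1.086 − 1 = 1.980%.
Difference: -4.158 − 1.980 = -6.138 pp.

-6.14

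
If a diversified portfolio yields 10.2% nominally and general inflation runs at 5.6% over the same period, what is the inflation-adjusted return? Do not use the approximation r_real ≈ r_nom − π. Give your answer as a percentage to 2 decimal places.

Real return via the Fisher equation: (1 + 10.2%)/(1 + 5.6%) − 1 = 1.102/1.056 − 1 ≈ 0.04356.

4.36%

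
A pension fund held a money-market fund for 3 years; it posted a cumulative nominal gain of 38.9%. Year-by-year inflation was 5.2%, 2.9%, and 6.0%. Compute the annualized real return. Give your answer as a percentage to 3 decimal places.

6.575%

Cumulative inflation factor: 1.052 × 1.029 × 1.060 ≈ 1.14746.
Nominal growth factor: 1.38900. Real growth factor = 1.38900 / 1.14746 ≈ 1.21050.
Annualized: 1.21050^(1/3) − 1 ≈ 0.06575.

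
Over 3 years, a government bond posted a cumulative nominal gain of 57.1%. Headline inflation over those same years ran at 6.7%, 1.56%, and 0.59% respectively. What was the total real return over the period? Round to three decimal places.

Cumulative inflation factor: 1.067 × 1.0156 × 1.0059 ≈ 1.09004.
Nominal growth factor: 1.57100. Real growth factor = 1.57100 / 1.09004 ≈ 1.44123.
Total real return ≈ 44.1233%.

44.123%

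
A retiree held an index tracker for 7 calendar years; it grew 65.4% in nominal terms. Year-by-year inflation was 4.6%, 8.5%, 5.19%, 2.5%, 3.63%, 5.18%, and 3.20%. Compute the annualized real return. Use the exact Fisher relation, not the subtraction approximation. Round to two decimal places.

Cumulative inflation factor: 1.046 × 1.085 × 1.0519 × 1.025 × 1.0363 × 1.0518 × 1.0320 ≈ 1.37644.
Nominal growth factor: 1.65400. Real growth factor = 1.65400 / 1.37644 ≈ 1.20165.
Annualized: 1.20165^(1/7) − 1 ≈ 0.02659.

2.66%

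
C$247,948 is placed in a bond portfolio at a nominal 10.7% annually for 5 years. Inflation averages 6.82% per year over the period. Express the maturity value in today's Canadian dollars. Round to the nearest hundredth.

Nominal value at maturity: C$247,948 × (1 + 10.7%)^5 ≈ C$412,191.20.
Price-level factor over 5 years: (1 + 6.82%)^5 ≈ 1.3907941913.
Dividing the nominal maturity value by the price-level factor gives the value in today's money.

C$296,371.10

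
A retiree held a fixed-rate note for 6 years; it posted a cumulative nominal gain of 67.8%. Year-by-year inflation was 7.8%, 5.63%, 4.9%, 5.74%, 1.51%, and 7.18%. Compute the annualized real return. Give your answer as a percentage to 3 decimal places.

3.385%

Cumulative inflation factor: 1.078 × 1.0563 × 1.049 × 1.0574 × 1.0151 × 1.0718 ≈ 1.37418.
Nominal growth factor: 1.67800. Real growth factor = 1.67800 / 1.37418 ≈ 1.22109.
Annualized: 1.22109^(1/6) − 1 ≈ 0.03385.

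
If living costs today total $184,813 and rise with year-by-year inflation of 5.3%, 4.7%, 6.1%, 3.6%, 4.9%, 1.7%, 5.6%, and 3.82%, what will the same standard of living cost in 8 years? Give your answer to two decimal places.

$261,953.43

Cumulative price-level factor: 1.053 × 1.047 × 1.061 × 1.036 × 1.049 × 1.017 × 1.056 × 1.0382 ≈ 1.4173972181.
The nominal amount required is $184,813 scaled up by that factor.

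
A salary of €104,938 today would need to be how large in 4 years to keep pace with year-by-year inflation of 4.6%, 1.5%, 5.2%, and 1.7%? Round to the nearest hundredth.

€119,197.52

Cumulative price-level factor: 1.046 × 1.015 × 1.052 × 1.017 ≈ 1.1358851440.
Multiplying €104,938 by the price-level factor gives the future nominal sum.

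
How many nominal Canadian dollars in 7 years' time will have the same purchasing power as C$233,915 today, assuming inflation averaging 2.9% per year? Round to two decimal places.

Cumulative price-level factor: (1+2.9%)^7 ≈ 1.2215398048.
The nominal amount required is C$233,915 scaled up by that factor.

C$285,736.48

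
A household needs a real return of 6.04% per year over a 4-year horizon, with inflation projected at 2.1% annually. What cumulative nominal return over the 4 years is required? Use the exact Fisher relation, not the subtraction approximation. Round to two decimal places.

Required annual nominal rate: (1+6.04%)(1+2.1%) − 1 = 8.26684%.
Cumulative over 4 years: (1 + 0.0826684)^4 − 1 ≈ 0.37398.

37.40%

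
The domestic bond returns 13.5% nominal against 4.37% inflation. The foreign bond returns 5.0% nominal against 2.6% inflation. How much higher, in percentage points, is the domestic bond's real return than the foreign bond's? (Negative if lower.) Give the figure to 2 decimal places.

The domestic bond real return: 1.135/1.0437 − 1 = 8.748%.
The foreign bond real return: 1.050/1.026 − 1 = 2.339%.
Difference: 8.748 − 2.339 = 6.409 pp.

6.41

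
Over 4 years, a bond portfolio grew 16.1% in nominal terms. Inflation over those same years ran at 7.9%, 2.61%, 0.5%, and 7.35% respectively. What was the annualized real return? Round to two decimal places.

Cumulative inflation factor: 1.079 × 1.0261 × 1.005 × 1.0735 ≈ 1.19448.
Nominal growth factor: 1.16100. Real growth factor = 1.16100 / 1.19448 ≈ 0.97197.
Annualized: 0.97197^(1/4) − 1 ≈ -0.00708.

-0.71%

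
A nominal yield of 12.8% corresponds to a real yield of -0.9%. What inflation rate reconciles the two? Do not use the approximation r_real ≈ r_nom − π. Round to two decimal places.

From (1+r_nom) = (1+r_real)(1+π), we get 1+π = (1 + 12.8%)/(1 − 0.9%) = 1.128/0.991 ≈ 1.13824.
So π ≈ 13.8244%.

13.82%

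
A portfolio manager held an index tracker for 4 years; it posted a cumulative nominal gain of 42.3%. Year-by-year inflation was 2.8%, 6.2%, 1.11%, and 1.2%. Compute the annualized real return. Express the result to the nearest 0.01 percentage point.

6.24%

Cumulative inflation factor: 1.028 × 1.062 × 1.0111 × 1.012 ≈ 1.11710.
Nominal growth factor: 1.42300. Real growth factor = 1.42300 / 1.11710 ≈ 1.27383.
Annualized: 1.27383^(1/4) − 1 ≈ 0.06238.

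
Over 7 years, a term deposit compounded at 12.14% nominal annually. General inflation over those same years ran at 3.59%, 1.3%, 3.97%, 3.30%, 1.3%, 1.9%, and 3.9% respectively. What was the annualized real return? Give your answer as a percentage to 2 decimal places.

Cumulative inflation factor: 1.0359 × 1.013 × 1.0397 × 1.0330 × 1.013 × 1.019 × 1.039 ≈ 1.20875.
Nominal growth factor: 2.23010. Real growth factor = 2.23010 / 1.20875 ≈ 1.84497.
Annualized: 1.84497^(1/7) − 1 ≈ 0.09144.

9.14%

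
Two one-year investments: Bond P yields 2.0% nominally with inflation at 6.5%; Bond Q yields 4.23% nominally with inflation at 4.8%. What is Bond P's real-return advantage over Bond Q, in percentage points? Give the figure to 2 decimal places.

Bond P real return: 1.020/1.065 − 1 = -4.225%.
Bond Q real return: 1.0423/1.048 − 1 = -0.544%.
Difference: -4.225 − (-0.544) = -3.681 pp.

-3.68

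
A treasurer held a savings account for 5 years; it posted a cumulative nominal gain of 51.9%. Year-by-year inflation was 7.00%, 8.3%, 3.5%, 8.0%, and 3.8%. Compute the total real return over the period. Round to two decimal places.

12.98%

Cumulative inflation factor: 1.0700 × 1.083 × 1.035 × 1.080 × 1.038 ≈ 1.34454.
Nominal growth factor: 1.51900. Real growth factor = 1.51900 / 1.34454 ≈ 1.12975.
Total real return ≈ 12.9755%.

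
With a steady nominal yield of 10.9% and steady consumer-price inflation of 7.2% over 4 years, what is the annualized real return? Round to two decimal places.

With constant rates the annual real return is the same each year: (1+10.9%)/(1+7.2%) − 1 = 0.03451.

3.45%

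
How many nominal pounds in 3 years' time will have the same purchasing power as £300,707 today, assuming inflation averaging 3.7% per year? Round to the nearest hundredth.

Cumulative price-level factor: (1+3.7%)^3 = 1.115157653.
The nominal amount required is £300,707 scaled up by that factor.

£335,335.71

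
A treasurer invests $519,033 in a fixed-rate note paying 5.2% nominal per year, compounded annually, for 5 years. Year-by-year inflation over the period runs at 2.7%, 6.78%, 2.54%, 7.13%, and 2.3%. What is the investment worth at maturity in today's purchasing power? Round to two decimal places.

Nominal value at maturity: $519,033 × (1 + 5.2%)^5 ≈ $668,765.21.
Price-level factor over 5 years: 1.027 × 1.0678 × 1.0254 × 1.0713 × 1.023 ≈ 1.2323679973.
Dividing the nominal maturity value by the price-level factor gives the value in today's money.

$542,666.81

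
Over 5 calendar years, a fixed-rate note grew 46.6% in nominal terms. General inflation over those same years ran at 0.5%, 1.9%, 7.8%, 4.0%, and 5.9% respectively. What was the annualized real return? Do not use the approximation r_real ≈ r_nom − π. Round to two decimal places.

3.81%

Cumulative inflation factor: 1.005 × 1.019 × 1.078 × 1.040 × 1.059 ≈ 1.21587.
Nominal growth factor: 1.46600. Real growth factor = 1.46600 / 1.21587 ≈ 1.20572.
Annualized: 1.20572^(1/5) − 1 ≈ 0.03812.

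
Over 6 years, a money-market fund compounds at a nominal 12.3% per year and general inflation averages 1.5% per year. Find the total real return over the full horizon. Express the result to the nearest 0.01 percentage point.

The annual real rate is (1+12.3%)/(1+1.5%) − 1 = 10.6404%.
Compounded over 6 years: (1 + 0.106404)^6 − 1 ≈ 0.83435.

83.44%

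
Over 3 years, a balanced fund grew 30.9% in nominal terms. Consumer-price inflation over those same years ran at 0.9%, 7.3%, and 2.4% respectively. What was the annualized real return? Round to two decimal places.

Cumulative inflation factor: 1.009 × 1.073 × 1.024 ≈ 1.10864.
Nominal growth factor: 1.30900. Real growth factor = 1.30900 / 1.10864 ≈ 1.18073.
Annualized: 1.18073^(1/3) − 1 ≈ 0.05694.

5.69%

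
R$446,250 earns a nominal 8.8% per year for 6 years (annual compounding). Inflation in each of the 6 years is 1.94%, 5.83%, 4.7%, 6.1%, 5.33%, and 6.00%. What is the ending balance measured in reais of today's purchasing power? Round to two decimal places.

Nominal value at maturity: R$446,250 × (1 + 8.8%)^6 ≈ R$740,204.30.
Price-level factor over 6 years: 1.0194 × 1.0583 × 1.047 × 1.061 × 1.0533 × 1.0600 ≈ 1.3380533830.
Dividing the nominal maturity value by the price-level factor gives the value in today's money.

R$553,194.89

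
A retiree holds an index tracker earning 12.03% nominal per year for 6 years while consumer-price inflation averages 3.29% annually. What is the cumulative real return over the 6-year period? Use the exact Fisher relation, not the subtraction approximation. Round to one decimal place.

62.8%

The annual real rate is (1+12.03%)/(1+3.29%) − 1 = 8.4616%.
Compounded over 6 years: (1 + 0.084616)^6 − 1 ≈ 0.62801.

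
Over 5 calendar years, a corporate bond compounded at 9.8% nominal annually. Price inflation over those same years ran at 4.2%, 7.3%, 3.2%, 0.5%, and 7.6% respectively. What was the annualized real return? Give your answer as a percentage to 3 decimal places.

5.045%

Cumulative inflation factor: 1.042 × 1.073 × 1.032 × 1.005 × 1.076 ≈ 1.24774.
Nominal growth factor: 1.59592. Real growth factor = 1.59592 / 1.24774 ≈ 1.27905.
Annualized: 1.27905^(1/5) − 1 ≈ 0.05045.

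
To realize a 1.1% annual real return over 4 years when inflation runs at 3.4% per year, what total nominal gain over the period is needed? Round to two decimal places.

Required annual nominal rate: (1+1.1%)(1+3.4%) − 1 = 4.5374%.
Cumulative over 4 years: (1 + 0.045374)^4 − 1 ≈ 0.19423.

19.42%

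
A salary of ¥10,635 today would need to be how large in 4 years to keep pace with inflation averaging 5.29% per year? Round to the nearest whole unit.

¥13,070

Cumulative price-level factor: (1+5.29%)^4 ≈ 1.2289904347.
The nominal amount required is ¥10,635 scaled up by that factor.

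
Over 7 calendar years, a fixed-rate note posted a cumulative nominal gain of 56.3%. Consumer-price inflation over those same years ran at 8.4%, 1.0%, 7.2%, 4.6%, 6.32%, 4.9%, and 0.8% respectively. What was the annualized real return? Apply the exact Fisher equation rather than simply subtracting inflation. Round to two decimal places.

1.79%

Cumulative inflation factor: 1.084 × 1.010 × 1.072 × 1.046 × 1.0632 × 1.049 × 1.008 ≈ 1.38016.
Nominal growth factor: 1.56300. Real growth factor = 1.56300 / 1.38016 ≈ 1.13248.
Annualized: 1.13248^(1/7) − 1 ≈ 0.01793.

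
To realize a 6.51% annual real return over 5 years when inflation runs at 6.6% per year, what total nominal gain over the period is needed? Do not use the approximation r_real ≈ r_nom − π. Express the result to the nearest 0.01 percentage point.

Required annual nominal rate: (1+6.51%)(1+6.6%) − 1 = 13.53966%.
Cumulative over 5 years: (1 + 0.1353966)^5 − 1 ≈ 0.88685.

88.69%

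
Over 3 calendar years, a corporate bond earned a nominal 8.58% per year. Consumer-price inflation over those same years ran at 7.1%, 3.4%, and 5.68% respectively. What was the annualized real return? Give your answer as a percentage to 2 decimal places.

Cumulative inflation factor: 1.071 × 1.034 × 1.0568 ≈ 1.17032.
Nominal growth factor: 1.28012. Real growth factor = 1.28012 / 1.17032 ≈ 1.09382.
Annualized: 1.09382^(1/3) − 1 ≈ 0.03034.

3.03%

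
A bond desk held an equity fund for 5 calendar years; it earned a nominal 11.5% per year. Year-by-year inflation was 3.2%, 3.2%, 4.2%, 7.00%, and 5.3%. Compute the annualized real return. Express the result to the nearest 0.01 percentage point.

6.63%

Cumulative inflation factor: 1.032 × 1.032 × 1.042 × 1.0700 × 1.053 ≈ 1.25037.
Nominal growth factor: 1.72335. Real growth factor = 1.72335 / 1.25037 ≈ 1.37827.
Annualized: 1.37827^(1/5) − 1 ≈ 0.06627.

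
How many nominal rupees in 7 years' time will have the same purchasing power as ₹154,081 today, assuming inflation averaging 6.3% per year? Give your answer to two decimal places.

Cumulative price-level factor: (1+6.3%)^7 ≈ 1.5336732814.
Multiplying ₹154,081 by the price-level factor gives the future nominal sum.

₹236,309.91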